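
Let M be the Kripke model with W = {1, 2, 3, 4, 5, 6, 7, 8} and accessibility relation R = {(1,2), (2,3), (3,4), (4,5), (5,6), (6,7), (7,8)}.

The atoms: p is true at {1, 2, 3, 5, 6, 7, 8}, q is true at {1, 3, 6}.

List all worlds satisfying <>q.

1: successors {2}; q there: 2:F. ✗
2: successors {3}; q there: 3:T. ✓
3: successors {4}; q there: 4:F. ✗
4: successors {5}; q there: 5:F. ✗
5: successors {6}; q there: 6:T. ✓
6: successors {7}; q there: 7:F. ✗
7: successors {8}; q there: 8:F. ✗
8: no successors, so <>q fails. ✗

{2, 5}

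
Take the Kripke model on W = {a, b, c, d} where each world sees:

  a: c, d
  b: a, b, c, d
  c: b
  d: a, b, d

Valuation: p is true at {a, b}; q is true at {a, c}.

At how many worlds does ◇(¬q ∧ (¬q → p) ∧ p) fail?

a: successors {c, d}; ¬q ∧ (¬q → p) ∧ p there: c:F, d:F. ✗
b: successors {a, b, c, d}; ¬q ∧ (¬q → p) ∧ p there: a:F, b:T, c:F, d:F. ✓
c: successors {b}; ¬q ∧ (¬q → p) ∧ p there: b:T. ✓
d: successors {a, b, d}; ¬q ∧ (¬q → p) ∧ p there: a:F, b:T, d:F. ✓
Satisfying worlds: {b, c, d}.
So ◇(¬q ∧ (¬q → p) ∧ p) fails at the other 1 world.

1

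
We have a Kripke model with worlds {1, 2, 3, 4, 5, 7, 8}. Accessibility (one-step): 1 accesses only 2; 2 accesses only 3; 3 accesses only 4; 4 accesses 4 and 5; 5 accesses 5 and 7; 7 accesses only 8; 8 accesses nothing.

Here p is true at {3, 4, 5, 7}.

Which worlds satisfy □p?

1: successors {2}; p there: 2:F. ✗
2: successors {3}; p there: 3:T. ✓
3: successors {4}; p there: 4:T. ✓
4: successors {4, 5}; p there: 4:T, 5:T. ✓
5: successors {5, 7}; p there: 5:T, 7:T. ✓
7: successors {8}; p there: 8:F. ✗
8: no successors, so □p holds vacuously. ✓

{2, 3, 4, 5, 8}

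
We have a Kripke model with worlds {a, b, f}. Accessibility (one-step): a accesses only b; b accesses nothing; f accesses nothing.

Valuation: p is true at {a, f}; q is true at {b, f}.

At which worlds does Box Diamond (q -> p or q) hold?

a: successors {b}; Diamond (q -> p or q) there: b:F. ✗
b: no successors, so Box Diamond (q -> p or q) holds vacuously. ✓
f: no successors, so Box Diamond (q -> p or q) holds vacuously. ✓

{b, f}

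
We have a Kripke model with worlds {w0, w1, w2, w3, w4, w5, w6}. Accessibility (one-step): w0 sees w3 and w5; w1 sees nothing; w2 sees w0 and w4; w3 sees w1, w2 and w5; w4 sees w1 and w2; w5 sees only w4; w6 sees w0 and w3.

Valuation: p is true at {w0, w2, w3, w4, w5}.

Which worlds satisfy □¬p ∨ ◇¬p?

w0: □¬p is F, ◇¬p is F. ✗
w1: □¬p is T, ◇¬p is F. ✓
w2: □¬p is F, ◇¬p is F. ✗
w3: □¬p is F, ◇¬p is T. ✓
w4: □¬p is F, ◇¬p is T. ✓
w5: □¬p is F, ◇¬p is F. ✗
w6: □¬p is F, ◇¬p is F. ✗

{w1, w3, w4}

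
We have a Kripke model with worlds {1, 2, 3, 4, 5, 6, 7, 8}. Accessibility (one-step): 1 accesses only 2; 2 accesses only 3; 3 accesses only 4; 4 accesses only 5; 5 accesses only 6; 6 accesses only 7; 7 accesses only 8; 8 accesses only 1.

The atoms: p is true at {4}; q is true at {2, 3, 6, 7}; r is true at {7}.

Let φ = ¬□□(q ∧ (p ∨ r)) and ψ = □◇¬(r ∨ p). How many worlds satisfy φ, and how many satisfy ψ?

7 and 6

For ¬□□(q ∧ (p ∨ r)):
1: □□(q ∧ (p ∨ r)) is F. ✓
2: □□(q ∧ (p ∨ r)) is F. ✓
3: □□(q ∧ (p ∨ r)) is F. ✓
4: □□(q ∧ (p ∨ r)) is F. ✓
5: □□(q ∧ (p ∨ r)) is T. ✗
6: □□(q ∧ (p ∨ r)) is F. ✓
7: □□(q ∧ (p ∨ r)) is F. ✓
8: □□(q ∧ (p ∨ r)) is F. ✓
— 7 worlds.
For □◇¬(r ∨ p):
1: successors {2}; ◇¬(r ∨ p) there: 2:T. ✓
2: successors {3}; ◇¬(r ∨ p) there: 3:F. ✗
3: successors {4}; ◇¬(r ∨ p) there: 4:T. ✓
4: successors {5}; ◇¬(r ∨ p) there: 5:T. ✓
5: successors {6}; ◇¬(r ∨ p) there: 6:F. ✗
6: successors {7}; ◇¬(r ∨ p) there: 7:T. ✓
7: successors {8}; ◇¬(r ∨ p) there: 8:T. ✓
8: successors {1}; ◇¬(r ∨ p) there: 1:T. ✓
— 6 worlds.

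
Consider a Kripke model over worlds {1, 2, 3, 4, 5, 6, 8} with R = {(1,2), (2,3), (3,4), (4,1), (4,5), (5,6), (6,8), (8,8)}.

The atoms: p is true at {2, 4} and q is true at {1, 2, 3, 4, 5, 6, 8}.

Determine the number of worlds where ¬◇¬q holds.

1: ◇¬q is F. ✓
2: ◇¬q is F. ✓
3: ◇¬q is F. ✓
4: ◇¬q is F. ✓
5: ◇¬q is F. ✓
6: ◇¬q is F. ✓
8: ◇¬q is F. ✓
Satisfying worlds: {1, 2, 3, 4, 5, 6, 8}.

7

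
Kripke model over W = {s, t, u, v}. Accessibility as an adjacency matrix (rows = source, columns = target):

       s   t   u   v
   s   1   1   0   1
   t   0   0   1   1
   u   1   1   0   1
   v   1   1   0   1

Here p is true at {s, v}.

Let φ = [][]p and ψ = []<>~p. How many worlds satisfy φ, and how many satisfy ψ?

For [][]p:
s: successors {s, t, v}; []p there: s:F, t:F, v:F. ✗
t: successors {u, v}; []p there: u:F, v:F. ✗
u: successors {s, t, v}; []p there: s:F, t:F, v:F. ✗
v: successors {s, t, v}; []p there: s:F, t:F, v:F. ✗
— 0 worlds.
For []<>~p:
s: successors {s, t, v}; <>~p there: s:T, t:T, v:T. ✓
t: successors {u, v}; <>~p there: u:T, v:T. ✓
u: successors {s, t, v}; <>~p there: s:T, t:T, v:T. ✓
v: successors {s, t, v}; <>~p there: s:T, t:T, v:T. ✓
— 4 worlds.

0 and 4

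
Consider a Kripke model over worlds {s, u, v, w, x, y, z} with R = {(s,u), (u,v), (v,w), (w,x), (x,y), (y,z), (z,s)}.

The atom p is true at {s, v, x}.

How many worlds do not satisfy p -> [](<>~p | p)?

s: p is T, [](<>~p | p) is F. ✗
u: p is F, [](<>~p | p) is T. ✓
v: p is T, [](<>~p | p) is F. ✗
w: p is F, [](<>~p | p) is T. ✓
x: p is T, [](<>~p | p) is T. ✓
y: p is F, [](<>~p | p) is F. ✓
z: p is F, [](<>~p | p) is T. ✓
Satisfying worlds: {u, w, x, y, z}.
So p -> [](<>~p | p) fails at the other 2 worlds.

2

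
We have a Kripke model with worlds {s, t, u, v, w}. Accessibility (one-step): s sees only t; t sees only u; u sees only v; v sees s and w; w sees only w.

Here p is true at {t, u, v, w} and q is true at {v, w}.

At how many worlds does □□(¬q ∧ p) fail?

s: successors {t}; □(¬q ∧ p) there: t:T. ✓
t: successors {u}; □(¬q ∧ p) there: u:F. ✗
u: successors {v}; □(¬q ∧ p) there: v:F. ✗
v: successors {s, w}; □(¬q ∧ p) there: s:T, w:F. ✗
w: successors {w}; □(¬q ∧ p) there: w:F. ✗
Satisfying worlds: {s}.
So □□(¬q ∧ p) fails at the other 4 worlds.

4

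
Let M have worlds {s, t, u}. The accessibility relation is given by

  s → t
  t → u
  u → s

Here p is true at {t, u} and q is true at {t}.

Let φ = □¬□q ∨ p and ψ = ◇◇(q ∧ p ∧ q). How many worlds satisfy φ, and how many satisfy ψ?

For □¬□q ∨ p:
s: □¬□q is T, p is F. ✓
t: □¬□q is T, p is T. ✓
u: □¬□q is F, p is T. ✓
— 3 worlds.
For ◇◇(q ∧ p ∧ q):
s: successors {t}; ◇(q ∧ p ∧ q) there: t:F. ✗
t: successors {u}; ◇(q ∧ p ∧ q) there: u:F. ✗
u: successors {s}; ◇(q ∧ p ∧ q) there: s:T. ✓
— 1 world.

3 and 1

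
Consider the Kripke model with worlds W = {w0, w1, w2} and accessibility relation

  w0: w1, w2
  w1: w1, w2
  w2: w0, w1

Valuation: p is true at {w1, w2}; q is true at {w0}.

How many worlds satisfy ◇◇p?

3

w0: successors {w1, w2}; ◇p there: w1:T, w2:T. ✓
w1: successors {w1, w2}; ◇p there: w1:T, w2:T. ✓
w2: successors {w0, w1}; ◇p there: w0:T, w1:T. ✓
Satisfying worlds: {w0, w1, w2}.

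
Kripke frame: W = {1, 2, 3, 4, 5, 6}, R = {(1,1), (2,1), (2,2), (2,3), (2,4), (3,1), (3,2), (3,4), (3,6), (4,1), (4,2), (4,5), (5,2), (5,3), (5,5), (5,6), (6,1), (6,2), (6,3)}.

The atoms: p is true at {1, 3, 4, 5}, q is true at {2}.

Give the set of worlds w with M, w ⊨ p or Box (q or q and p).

1: p is T, Box (q or q and p) is F. ✓
2: p is F, Box (q or q and p) is F. ✗
3: p is T, Box (q or q and p) is F. ✓
4: p is T, Box (q or q and p) is F. ✓
5: p is T, Box (q or q and p) is F. ✓
6: p is F, Box (q or q and p) is F. ✗

{1, 3, 4, 5}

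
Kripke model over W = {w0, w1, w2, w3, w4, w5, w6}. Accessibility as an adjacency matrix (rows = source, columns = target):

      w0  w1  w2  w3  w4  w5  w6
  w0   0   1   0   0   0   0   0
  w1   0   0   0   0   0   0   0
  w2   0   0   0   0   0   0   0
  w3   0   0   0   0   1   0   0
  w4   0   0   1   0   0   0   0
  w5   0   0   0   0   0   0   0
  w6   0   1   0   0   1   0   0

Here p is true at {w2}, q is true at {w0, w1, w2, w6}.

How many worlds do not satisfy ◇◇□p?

w0: successors {w1}; ◇□p there: w1:F. ✗
w1: no successors, so ◇◇□p fails. ✗
w2: no successors, so ◇◇□p fails. ✗
w3: successors {w4}; ◇□p there: w4:T. ✓
w4: successors {w2}; ◇□p there: w2:F. ✗
w5: no successors, so ◇◇□p fails. ✗
w6: successors {w1, w4}; ◇□p there: w1:F, w4:T. ✓
Satisfying worlds: {w3, w6}.
So ◇◇□p fails at the other 5 worlds.

5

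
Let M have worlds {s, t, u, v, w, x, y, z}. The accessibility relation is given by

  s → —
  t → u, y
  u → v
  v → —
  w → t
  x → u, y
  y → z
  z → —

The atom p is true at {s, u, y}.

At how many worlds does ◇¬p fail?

5

s: no successors, so ◇¬p fails. ✗
t: successors {u, y}; ¬p there: u:F, y:F. ✗
u: successors {v}; ¬p there: v:T. ✓
v: no successors, so ◇¬p fails. ✗
w: successors {t}; ¬p there: t:T. ✓
x: successors {u, y}; ¬p there: u:F, y:F. ✗
y: successors {z}; ¬p there: z:T. ✓
z: no successors, so ◇¬p fails. ✗
Satisfying worlds: {u, w, y}.
So ◇¬p fails at the other 5 worlds.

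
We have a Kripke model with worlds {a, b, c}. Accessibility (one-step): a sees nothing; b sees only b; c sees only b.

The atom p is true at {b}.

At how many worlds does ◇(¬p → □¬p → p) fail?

a: no successors, so ◇(¬p → □¬p → p) fails. ✗
b: successors {b}; ¬p → □¬p → p there: b:T. ✓
c: successors {b}; ¬p → □¬p → p there: b:T. ✓
Satisfying worlds: {b, c}.
So ◇(¬p → □¬p → p) fails at the other 1 world.

1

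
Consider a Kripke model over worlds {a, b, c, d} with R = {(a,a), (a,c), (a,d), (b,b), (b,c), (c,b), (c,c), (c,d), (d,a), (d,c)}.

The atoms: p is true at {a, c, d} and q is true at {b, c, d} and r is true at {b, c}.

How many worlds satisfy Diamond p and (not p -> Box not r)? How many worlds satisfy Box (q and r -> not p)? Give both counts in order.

3 and 0

For Diamond p and (not p -> Box not r):
a: Diamond p is T, not p -> Box not r is T. ✓
b: Diamond p is T, not p -> Box not r is F. ✗
c: Diamond p is T, not p -> Box not r is T. ✓
d: Diamond p is T, not p -> Box not r is T. ✓
— 3 worlds.
For Box (q and r -> not p):
a: successors {a, c, d}; q and r -> not p there: a:T, c:F, d:T. ✗
b: successors {b, c}; q and r -> not p there: b:T, c:F. ✗
c: successors {b, c, d}; q and r -> not p there: b:T, c:F, d:T. ✗
d: successors {a, c}; q and r -> not p there: a:T, c:F. ✗
— 0 worlds.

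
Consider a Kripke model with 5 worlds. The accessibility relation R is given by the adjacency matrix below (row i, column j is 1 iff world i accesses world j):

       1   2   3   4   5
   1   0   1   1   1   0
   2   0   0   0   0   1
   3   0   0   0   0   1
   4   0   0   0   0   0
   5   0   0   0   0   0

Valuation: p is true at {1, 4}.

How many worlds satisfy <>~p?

3

1: successors {2, 3, 4}; ~p there: 2:T, 3:T, 4:F. ✓
2: successors {5}; ~p there: 5:T. ✓
3: successors {5}; ~p there: 5:T. ✓
4: no successors, so <>~p fails. ✗
5: no successors, so <>~p fails. ✗
Satisfying worlds: {1, 2, 3}.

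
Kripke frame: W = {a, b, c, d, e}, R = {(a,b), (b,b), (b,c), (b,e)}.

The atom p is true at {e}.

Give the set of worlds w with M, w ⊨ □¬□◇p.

a: successors {b}; ¬□◇p there: b:T. ✓
b: successors {b, c, e}; ¬□◇p there: b:T, c:F, e:F. ✗
c: no successors, so □¬□◇p holds vacuously. ✓
d: no successors, so □¬□◇p holds vacuously. ✓
e: no successors, so □¬□◇p holds vacuously. ✓

{a, c, d, e}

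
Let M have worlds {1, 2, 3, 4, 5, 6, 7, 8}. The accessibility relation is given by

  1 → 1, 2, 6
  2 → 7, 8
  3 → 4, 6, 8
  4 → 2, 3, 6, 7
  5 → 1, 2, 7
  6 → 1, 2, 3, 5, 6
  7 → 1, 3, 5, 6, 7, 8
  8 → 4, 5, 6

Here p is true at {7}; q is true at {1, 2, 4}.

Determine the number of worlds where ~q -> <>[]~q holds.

1: ~q is F, <>[]~q is T. ✓
2: ~q is F, <>[]~q is F. ✓
3: ~q is T, <>[]~q is F. ✗
4: ~q is F, <>[]~q is T. ✓
5: ~q is T, <>[]~q is T. ✓
6: ~q is T, <>[]~q is T. ✓
7: ~q is T, <>[]~q is F. ✗
8: ~q is T, <>[]~q is F. ✗
Satisfying worlds: {1, 2, 4, 5, 6}.

5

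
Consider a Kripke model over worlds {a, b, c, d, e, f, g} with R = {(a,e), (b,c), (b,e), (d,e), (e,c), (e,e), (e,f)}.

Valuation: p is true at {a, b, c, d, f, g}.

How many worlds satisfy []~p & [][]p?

a: []~p is T, [][]p is F. ✗
b: []~p is F, [][]p is F. ✗
c: []~p is T, [][]p is T. ✓
d: []~p is T, [][]p is F. ✗
e: []~p is F, [][]p is F. ✗
f: []~p is T, [][]p is T. ✓
g: []~p is T, [][]p is T. ✓
Satisfying worlds: {c, f, g}.

3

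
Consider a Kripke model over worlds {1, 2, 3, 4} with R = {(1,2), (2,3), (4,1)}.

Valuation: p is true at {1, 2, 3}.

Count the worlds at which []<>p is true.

1: successors {2}; <>p there: 2:T. ✓
2: successors {3}; <>p there: 3:F. ✗
3: no successors, so []<>p holds vacuously. ✓
4: successors {1}; <>p there: 1:T. ✓
Satisfying worlds: {1, 3, 4}.

3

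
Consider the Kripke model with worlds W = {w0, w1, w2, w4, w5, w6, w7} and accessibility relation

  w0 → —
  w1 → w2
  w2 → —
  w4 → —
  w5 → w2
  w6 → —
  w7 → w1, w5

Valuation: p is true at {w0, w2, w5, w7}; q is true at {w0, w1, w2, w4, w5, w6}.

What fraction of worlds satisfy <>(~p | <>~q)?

1/7

w0: no successors, so <>(~p | <>~q) fails. ✗
w1: successors {w2}; ~p | <>~q there: w2:F. ✗
w2: no successors, so <>(~p | <>~q) fails. ✗
w4: no successors, so <>(~p | <>~q) fails. ✗
w5: successors {w2}; ~p | <>~q there: w2:F. ✗
w6: no successors, so <>(~p | <>~q) fails. ✗
w7: successors {w1, w5}; ~p | <>~q there: w1:T, w5:F. ✓
That's 1 of 7 worlds, so 1/7.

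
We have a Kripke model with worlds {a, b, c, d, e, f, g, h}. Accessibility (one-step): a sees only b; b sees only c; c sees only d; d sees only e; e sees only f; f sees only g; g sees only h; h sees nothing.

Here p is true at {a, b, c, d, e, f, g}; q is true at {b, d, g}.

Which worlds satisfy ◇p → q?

a: ◇p is T, q is F. ✗
b: ◇p is T, q is T. ✓
c: ◇p is T, q is F. ✗
d: ◇p is T, q is T. ✓
e: ◇p is T, q is F. ✗
f: ◇p is T, q is F. ✗
g: ◇p is F, q is T. ✓
h: ◇p is F, q is F. ✓

{b, d, g, h}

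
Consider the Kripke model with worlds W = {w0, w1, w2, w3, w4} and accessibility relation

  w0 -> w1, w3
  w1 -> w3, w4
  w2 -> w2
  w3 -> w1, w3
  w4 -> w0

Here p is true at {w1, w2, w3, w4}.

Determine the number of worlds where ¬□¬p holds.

w0: □¬p is F. ✓
w1: □¬p is F. ✓
w2: □¬p is F. ✓
w3: □¬p is F. ✓
w4: □¬p is T. ✗
Satisfying worlds: {w0, w1, w2, w3}.

4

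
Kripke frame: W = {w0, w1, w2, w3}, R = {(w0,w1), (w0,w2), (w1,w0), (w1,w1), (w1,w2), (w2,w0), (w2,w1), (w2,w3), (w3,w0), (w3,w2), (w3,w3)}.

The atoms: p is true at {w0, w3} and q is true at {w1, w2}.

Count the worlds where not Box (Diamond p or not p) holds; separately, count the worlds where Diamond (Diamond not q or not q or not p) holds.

For not Box (Diamond p or not p):
w0: Box (Diamond p or not p) is T. ✗
w1: Box (Diamond p or not p) is F. ✓
w2: Box (Diamond p or not p) is F. ✓
w3: Box (Diamond p or not p) is F. ✓
— 3 worlds.
For Diamond (Diamond not q or not q or not p):
w0: successors {w1, w2}; Diamond not q or not q or not p there: w1:T, w2:T. ✓
w1: successors {w0, w1, w2}; Diamond not q or not q or not p there: w0:T, w1:T, w2:T. ✓
w2: successors {w0, w1, w3}; Diamond not q or not q or not p there: w0:T, w1:T, w3:T. ✓
w3: successors {w0, w2, w3}; Diamond not q or not q or not p there: w0:T, w2:T, w3:T. ✓
— 4 worlds.

3 and 4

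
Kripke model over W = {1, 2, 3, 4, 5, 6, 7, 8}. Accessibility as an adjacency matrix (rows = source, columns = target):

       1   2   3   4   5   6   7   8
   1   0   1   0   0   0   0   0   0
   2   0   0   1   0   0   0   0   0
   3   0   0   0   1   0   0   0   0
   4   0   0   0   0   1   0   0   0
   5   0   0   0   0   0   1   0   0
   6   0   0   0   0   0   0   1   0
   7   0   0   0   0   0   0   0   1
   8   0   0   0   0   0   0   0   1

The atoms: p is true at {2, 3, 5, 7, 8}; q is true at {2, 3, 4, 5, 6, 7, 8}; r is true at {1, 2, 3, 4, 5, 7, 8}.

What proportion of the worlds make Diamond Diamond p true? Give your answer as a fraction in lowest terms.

3/4

1: successors {2}; Diamond p there: 2:T. ✓
2: successors {3}; Diamond p there: 3:F. ✗
3: successors {4}; Diamond p there: 4:T. ✓
4: successors {5}; Diamond p there: 5:F. ✗
5: successors {6}; Diamond p there: 6:T. ✓
6: successors {7}; Diamond p there: 7:T. ✓
7: successors {8}; Diamond p there: 8:T. ✓
8: successors {8}; Diamond p there: 8:T. ✓
That's 6 of 8 worlds, so 6/8 = 3/4.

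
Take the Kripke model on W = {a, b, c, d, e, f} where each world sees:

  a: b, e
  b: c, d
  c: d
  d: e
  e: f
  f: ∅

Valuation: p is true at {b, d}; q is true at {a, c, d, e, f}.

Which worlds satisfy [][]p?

a: successors {b, e}; []p there: b:F, e:F. ✗
b: successors {c, d}; []p there: c:T, d:F. ✗
c: successors {d}; []p there: d:F. ✗
d: successors {e}; []p there: e:F. ✗
e: successors {f}; []p there: f:T. ✓
f: no successors, so [][]p holds vacuously. ✓

{e, f}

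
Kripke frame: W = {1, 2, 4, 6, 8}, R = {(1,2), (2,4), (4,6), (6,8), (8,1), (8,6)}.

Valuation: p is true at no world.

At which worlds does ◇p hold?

∅

1: successors {2}; p there: 2:F. ✗
2: successors {4}; p there: 4:F. ✗
4: successors {6}; p there: 6:F. ✗
6: successors {8}; p there: 8:F. ✗
8: successors {1, 6}; p there: 1:F, 6:F. ✗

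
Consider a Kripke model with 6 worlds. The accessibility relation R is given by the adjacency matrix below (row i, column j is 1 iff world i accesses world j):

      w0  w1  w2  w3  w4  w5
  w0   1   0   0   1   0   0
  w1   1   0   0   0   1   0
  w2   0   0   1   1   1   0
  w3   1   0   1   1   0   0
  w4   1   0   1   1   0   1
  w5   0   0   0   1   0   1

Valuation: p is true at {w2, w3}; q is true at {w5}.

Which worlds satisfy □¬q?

{w0, w1, w2, w3}

w0: successors {w0, w3}; ¬q there: w0:T, w3:T. ✓
w1: successors {w0, w4}; ¬q there: w0:T, w4:T. ✓
w2: successors {w2, w3, w4}; ¬q there: w2:T, w3:T, w4:T. ✓
w3: successors {w0, w2, w3}; ¬q there: w0:T, w2:T, w3:T. ✓
w4: successors {w0, w2, w3, w5}; ¬q there: w0:T, w2:T, w3:T, w5:F. ✗
w5: successors {w3, w5}; ¬q there: w3:T, w5:F. ✗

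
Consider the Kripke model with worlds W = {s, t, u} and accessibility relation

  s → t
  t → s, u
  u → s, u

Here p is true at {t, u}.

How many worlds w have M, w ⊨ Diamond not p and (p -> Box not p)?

0

s: Diamond not p is F, p -> Box not p is T. ✗
t: Diamond not p is T, p -> Box not p is F. ✗
u: Diamond not p is T, p -> Box not p is F. ✗
Satisfying worlds: ∅.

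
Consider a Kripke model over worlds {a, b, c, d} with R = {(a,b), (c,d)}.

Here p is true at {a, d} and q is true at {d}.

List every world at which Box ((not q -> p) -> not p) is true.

{a, b, d}

a: successors {b}; (not q -> p) -> not p there: b:T. ✓
b: no successors, so Box ((not q -> p) -> not p) holds vacuously. ✓
c: successors {d}; (not q -> p) -> not p there: d:F. ✗
d: no successors, so Box ((not q -> p) -> not p) holds vacuously. ✓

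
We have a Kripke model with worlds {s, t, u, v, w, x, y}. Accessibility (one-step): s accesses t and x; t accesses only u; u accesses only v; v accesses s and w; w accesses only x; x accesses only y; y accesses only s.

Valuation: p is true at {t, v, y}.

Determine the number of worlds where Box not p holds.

s: successors {t, x}; not p there: t:F, x:T. ✗
t: successors {u}; not p there: u:T. ✓
u: successors {v}; not p there: v:F. ✗
v: successors {s, w}; not p there: s:T, w:T. ✓
w: successors {x}; not p there: x:T. ✓
x: successors {y}; not p there: y:F. ✗
y: successors {s}; not p there: s:T. ✓
Satisfying worlds: {t, v, w, y}.

4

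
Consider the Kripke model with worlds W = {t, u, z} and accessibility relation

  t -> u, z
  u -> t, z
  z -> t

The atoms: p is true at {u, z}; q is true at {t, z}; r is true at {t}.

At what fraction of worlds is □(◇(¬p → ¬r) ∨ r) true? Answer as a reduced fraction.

t: successors {u, z}; ◇(¬p → ¬r) ∨ r there: u:T, z:F. ✗
u: successors {t, z}; ◇(¬p → ¬r) ∨ r there: t:T, z:F. ✗
z: successors {t}; ◇(¬p → ¬r) ∨ r there: t:T. ✓
That's 1 of 3 worlds, so 1/3.

1/3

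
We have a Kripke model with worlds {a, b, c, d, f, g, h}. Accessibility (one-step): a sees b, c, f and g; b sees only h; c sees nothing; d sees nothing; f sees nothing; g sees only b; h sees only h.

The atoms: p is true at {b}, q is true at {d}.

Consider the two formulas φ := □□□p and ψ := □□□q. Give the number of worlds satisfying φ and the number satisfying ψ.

For □□□p:
a: successors {b, c, f, g}; □□p there: b:F, c:T, f:T, g:F. ✗
b: successors {h}; □□p there: h:F. ✗
c: no successors, so □□□p holds vacuously. ✓
d: no successors, so □□□p holds vacuously. ✓
f: no successors, so □□□p holds vacuously. ✓
g: successors {b}; □□p there: b:F. ✗
h: successors {h}; □□p there: h:F. ✗
— 3 worlds.
For □□□q:
a: successors {b, c, f, g}; □□q there: b:F, c:T, f:T, g:F. ✗
b: successors {h}; □□q there: h:F. ✗
c: no successors, so □□□q holds vacuously. ✓
d: no successors, so □□□q holds vacuously. ✓
f: no successors, so □□□q holds vacuously. ✓
g: successors {b}; □□q there: b:F. ✗
h: successors {h}; □□q there: h:F. ✗
— 3 worlds.

3 and 3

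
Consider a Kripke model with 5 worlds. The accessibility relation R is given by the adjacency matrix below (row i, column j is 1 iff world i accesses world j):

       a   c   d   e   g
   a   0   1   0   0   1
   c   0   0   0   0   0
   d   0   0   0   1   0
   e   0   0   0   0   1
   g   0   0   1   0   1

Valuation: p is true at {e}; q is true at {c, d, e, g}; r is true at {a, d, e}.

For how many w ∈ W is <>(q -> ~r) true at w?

a: successors {c, g}; q -> ~r there: c:T, g:T. ✓
c: no successors, so <>(q -> ~r) fails. ✗
d: successors {e}; q -> ~r there: e:F. ✗
e: successors {g}; q -> ~r there: g:T. ✓
g: successors {d, g}; q -> ~r there: d:F, g:T. ✓
Satisfying worlds: {a, e, g}.

3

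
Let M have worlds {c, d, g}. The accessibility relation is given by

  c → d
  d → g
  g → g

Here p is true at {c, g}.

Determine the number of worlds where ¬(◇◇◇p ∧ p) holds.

1

c: ◇◇◇p ∧ p is T. ✗
d: ◇◇◇p ∧ p is F. ✓
g: ◇◇◇p ∧ p is T. ✗
Satisfying worlds: {d}.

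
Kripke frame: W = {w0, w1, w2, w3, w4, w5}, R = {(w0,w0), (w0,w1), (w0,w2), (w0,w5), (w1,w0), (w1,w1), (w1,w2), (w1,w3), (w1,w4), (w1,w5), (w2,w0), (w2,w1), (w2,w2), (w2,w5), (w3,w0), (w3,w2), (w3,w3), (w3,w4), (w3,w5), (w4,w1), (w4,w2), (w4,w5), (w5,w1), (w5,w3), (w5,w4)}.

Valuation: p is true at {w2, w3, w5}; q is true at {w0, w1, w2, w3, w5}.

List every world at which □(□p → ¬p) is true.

{w0, w1, w2, w3, w4, w5}

w0: successors {w0, w1, w2, w5}; □p → ¬p there: w0:T, w1:T, w2:T, w5:T. ✓
w1: successors {w0, w1, w2, w3, w4, w5}; □p → ¬p there: w0:T, w1:T, w2:T, w3:T, w4:T, w5:T. ✓
w2: successors {w0, w1, w2, w5}; □p → ¬p there: w0:T, w1:T, w2:T, w5:T. ✓
w3: successors {w0, w2, w3, w4, w5}; □p → ¬p there: w0:T, w2:T, w3:T, w4:T, w5:T. ✓
w4: successors {w1, w2, w5}; □p → ¬p there: w1:T, w2:T, w5:T. ✓
w5: successors {w1, w3, w4}; □p → ¬p there: w1:T, w3:T, w4:T. ✓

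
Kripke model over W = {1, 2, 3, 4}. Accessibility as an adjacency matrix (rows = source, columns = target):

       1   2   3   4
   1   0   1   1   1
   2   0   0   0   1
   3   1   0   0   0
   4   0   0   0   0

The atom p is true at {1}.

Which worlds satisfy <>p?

1: successors {2, 3, 4}; p there: 2:F, 3:F, 4:F. ✗
2: successors {4}; p there: 4:F. ✗
3: successors {1}; p there: 1:T. ✓
4: no successors, so <>p fails. ✗

{3}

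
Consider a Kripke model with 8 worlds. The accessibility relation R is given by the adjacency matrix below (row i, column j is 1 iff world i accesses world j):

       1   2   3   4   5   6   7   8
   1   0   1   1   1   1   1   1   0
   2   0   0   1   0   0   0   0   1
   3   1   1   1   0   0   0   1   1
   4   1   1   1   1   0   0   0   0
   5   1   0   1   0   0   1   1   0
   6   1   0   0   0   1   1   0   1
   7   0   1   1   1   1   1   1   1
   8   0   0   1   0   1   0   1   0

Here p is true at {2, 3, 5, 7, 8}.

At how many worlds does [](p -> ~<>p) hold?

0

1: successors {2, 3, 4, 5, 6, 7}; p -> ~<>p there: 2:F, 3:F, 4:T, 5:F, 6:T, 7:F. ✗
2: successors {3, 8}; p -> ~<>p there: 3:F, 8:F. ✗
3: successors {1, 2, 3, 7, 8}; p -> ~<>p there: 1:T, 2:F, 3:F, 7:F, 8:F. ✗
4: successors {1, 2, 3, 4}; p -> ~<>p there: 1:T, 2:F, 3:F, 4:T. ✗
5: successors {1, 3, 6, 7}; p -> ~<>p there: 1:T, 3:F, 6:T, 7:F. ✗
6: successors {1, 5, 6, 8}; p -> ~<>p there: 1:T, 5:F, 6:T, 8:F. ✗
7: successors {2, 3, 4, 5, 6, 7, 8}; p -> ~<>p there: 2:F, 3:F, 4:T, 5:F, 6:T, 7:F, 8:F. ✗
8: successors {3, 5, 7}; p -> ~<>p there: 3:F, 5:F, 7:F. ✗
Satisfying worlds: ∅.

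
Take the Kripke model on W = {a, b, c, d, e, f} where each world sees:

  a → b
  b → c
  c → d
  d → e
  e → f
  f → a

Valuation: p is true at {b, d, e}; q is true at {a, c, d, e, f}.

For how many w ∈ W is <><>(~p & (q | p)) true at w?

3

a: successors {b}; <>(~p & (q | p)) there: b:T. ✓
b: successors {c}; <>(~p & (q | p)) there: c:F. ✗
c: successors {d}; <>(~p & (q | p)) there: d:F. ✗
d: successors {e}; <>(~p & (q | p)) there: e:T. ✓
e: successors {f}; <>(~p & (q | p)) there: f:T. ✓
f: successors {a}; <>(~p & (q | p)) there: a:F. ✗
Satisfying worlds: {a, d, e}.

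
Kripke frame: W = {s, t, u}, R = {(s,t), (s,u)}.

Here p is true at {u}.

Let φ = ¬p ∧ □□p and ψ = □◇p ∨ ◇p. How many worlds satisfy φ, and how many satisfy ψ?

For ¬p ∧ □□p:
s: ¬p is T, □□p is T. ✓
t: ¬p is T, □□p is T. ✓
u: ¬p is F, □□p is T. ✗
— 2 worlds.
For □◇p ∨ ◇p:
s: □◇p is F, ◇p is T. ✓
t: □◇p is T, ◇p is F. ✓
u: □◇p is T, ◇p is F. ✓
— 3 worlds.

2 and 3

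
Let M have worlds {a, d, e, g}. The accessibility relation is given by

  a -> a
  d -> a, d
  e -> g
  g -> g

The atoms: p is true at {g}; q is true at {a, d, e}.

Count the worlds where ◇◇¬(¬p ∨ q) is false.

2

a: successors {a}; ◇¬(¬p ∨ q) there: a:F. ✗
d: successors {a, d}; ◇¬(¬p ∨ q) there: a:F, d:F. ✗
e: successors {g}; ◇¬(¬p ∨ q) there: g:T. ✓
g: successors {g}; ◇¬(¬p ∨ q) there: g:T. ✓
Satisfying worlds: {e, g}.
So ◇◇¬(¬p ∨ q) fails at the other 2 worlds.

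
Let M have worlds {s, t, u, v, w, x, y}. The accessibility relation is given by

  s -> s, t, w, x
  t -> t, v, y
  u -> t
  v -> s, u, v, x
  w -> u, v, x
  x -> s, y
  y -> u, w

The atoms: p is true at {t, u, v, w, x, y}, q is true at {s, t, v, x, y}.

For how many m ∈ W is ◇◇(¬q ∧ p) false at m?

1

s: successors {s, t, w, x}; ◇(¬q ∧ p) there: s:T, t:F, w:T, x:F. ✓
t: successors {t, v, y}; ◇(¬q ∧ p) there: t:F, v:T, y:T. ✓
u: successors {t}; ◇(¬q ∧ p) there: t:F. ✗
v: successors {s, u, v, x}; ◇(¬q ∧ p) there: s:T, u:F, v:T, x:F. ✓
w: successors {u, v, x}; ◇(¬q ∧ p) there: u:F, v:T, x:F. ✓
x: successors {s, y}; ◇(¬q ∧ p) there: s:T, y:T. ✓
y: successors {u, w}; ◇(¬q ∧ p) there: u:F, w:T. ✓
Satisfying worlds: {s, t, v, w, x, y}.
So ◇◇(¬q ∧ p) fails at the other 1 world.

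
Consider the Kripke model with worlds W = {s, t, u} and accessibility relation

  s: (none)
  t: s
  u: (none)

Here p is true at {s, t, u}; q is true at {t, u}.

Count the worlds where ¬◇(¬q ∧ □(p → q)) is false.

s: ◇(¬q ∧ □(p → q)) is F. ✓
t: ◇(¬q ∧ □(p → q)) is T. ✗
u: ◇(¬q ∧ □(p → q)) is F. ✓
Satisfying worlds: {s, u}.
So ¬◇(¬q ∧ □(p → q)) fails at the other 1 world.

1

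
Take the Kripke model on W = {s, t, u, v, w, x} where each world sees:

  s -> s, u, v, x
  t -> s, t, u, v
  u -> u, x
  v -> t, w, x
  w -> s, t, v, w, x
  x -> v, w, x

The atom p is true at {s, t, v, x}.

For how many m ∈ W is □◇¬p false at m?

0

s: successors {s, u, v, x}; ◇¬p there: s:T, u:T, v:T, x:T. ✓
t: successors {s, t, u, v}; ◇¬p there: s:T, t:T, u:T, v:T. ✓
u: successors {u, x}; ◇¬p there: u:T, x:T. ✓
v: successors {t, w, x}; ◇¬p there: t:T, w:T, x:T. ✓
w: successors {s, t, v, w, x}; ◇¬p there: s:T, t:T, v:T, w:T, x:T. ✓
x: successors {v, w, x}; ◇¬p there: v:T, w:T, x:T. ✓
Satisfying worlds: {s, t, u, v, w, x}.
So □◇¬p fails at the other 0 worlds.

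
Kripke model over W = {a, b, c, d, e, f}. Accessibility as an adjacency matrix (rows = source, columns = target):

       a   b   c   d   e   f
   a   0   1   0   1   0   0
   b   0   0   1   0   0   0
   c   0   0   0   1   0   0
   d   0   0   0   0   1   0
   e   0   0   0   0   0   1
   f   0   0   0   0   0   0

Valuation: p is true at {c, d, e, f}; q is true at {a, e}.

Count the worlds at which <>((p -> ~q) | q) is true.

5

a: successors {b, d}; (p -> ~q) | q there: b:T, d:T. ✓
b: successors {c}; (p -> ~q) | q there: c:T. ✓
c: successors {d}; (p -> ~q) | q there: d:T. ✓
d: successors {e}; (p -> ~q) | q there: e:T. ✓
e: successors {f}; (p -> ~q) | q there: f:T. ✓
f: no successors, so <>((p -> ~q) | q) fails. ✗
Satisfying worlds: {a, b, c, d, e}.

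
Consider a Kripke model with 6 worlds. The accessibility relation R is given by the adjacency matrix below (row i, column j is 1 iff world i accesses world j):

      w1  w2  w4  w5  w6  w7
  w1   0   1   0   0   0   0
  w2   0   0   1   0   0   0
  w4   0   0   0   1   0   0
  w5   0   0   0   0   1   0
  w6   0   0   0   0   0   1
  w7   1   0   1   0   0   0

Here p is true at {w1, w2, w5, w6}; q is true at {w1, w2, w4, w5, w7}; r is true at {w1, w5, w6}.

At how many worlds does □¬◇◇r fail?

5

w1: successors {w2}; ¬◇◇r there: w2:F. ✗
w2: successors {w4}; ¬◇◇r there: w4:F. ✗
w4: successors {w5}; ¬◇◇r there: w5:T. ✓
w5: successors {w6}; ¬◇◇r there: w6:F. ✗
w6: successors {w7}; ¬◇◇r there: w7:F. ✗
w7: successors {w1, w4}; ¬◇◇r there: w1:T, w4:F. ✗
Satisfying worlds: {w4}.
So □¬◇◇r fails at the other 5 worlds.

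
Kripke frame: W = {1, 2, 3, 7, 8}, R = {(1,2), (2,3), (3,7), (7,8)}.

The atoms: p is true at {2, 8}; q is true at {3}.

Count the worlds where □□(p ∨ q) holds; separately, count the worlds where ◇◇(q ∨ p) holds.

4 and 2

For □□(p ∨ q):
1: successors {2}; □(p ∨ q) there: 2:T. ✓
2: successors {3}; □(p ∨ q) there: 3:F. ✗
3: successors {7}; □(p ∨ q) there: 7:T. ✓
7: successors {8}; □(p ∨ q) there: 8:T. ✓
8: no successors, so □□(p ∨ q) holds vacuously. ✓
— 4 worlds.
For ◇◇(q ∨ p):
1: successors {2}; ◇(q ∨ p) there: 2:T. ✓
2: successors {3}; ◇(q ∨ p) there: 3:F. ✗
3: successors {7}; ◇(q ∨ p) there: 7:T. ✓
7: successors {8}; ◇(q ∨ p) there: 8:F. ✗
8: no successors, so ◇◇(q ∨ p) fails. ✗
— 2 worlds.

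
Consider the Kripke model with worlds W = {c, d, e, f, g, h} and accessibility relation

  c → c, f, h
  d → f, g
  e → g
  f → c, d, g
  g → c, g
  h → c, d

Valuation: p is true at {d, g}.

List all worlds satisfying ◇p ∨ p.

{d, e, f, g, h}

c: ◇p is F, p is F. ✗
d: ◇p is T, p is T. ✓
e: ◇p is T, p is F. ✓
f: ◇p is T, p is F. ✓
g: ◇p is T, p is T. ✓
h: ◇p is T, p is F. ✓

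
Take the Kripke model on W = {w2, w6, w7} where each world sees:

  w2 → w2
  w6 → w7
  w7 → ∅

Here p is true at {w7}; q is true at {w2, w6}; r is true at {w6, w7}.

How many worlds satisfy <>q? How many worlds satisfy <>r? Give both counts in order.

For <>q:
w2: successors {w2}; q there: w2:T. ✓
w6: successors {w7}; q there: w7:F. ✗
w7: no successors, so <>q fails. ✗
— 1 world.
For <>r:
w2: successors {w2}; r there: w2:F. ✗
w6: successors {w7}; r there: w7:T. ✓
w7: no successors, so <>r fails. ✗
— 1 world.

1 and 1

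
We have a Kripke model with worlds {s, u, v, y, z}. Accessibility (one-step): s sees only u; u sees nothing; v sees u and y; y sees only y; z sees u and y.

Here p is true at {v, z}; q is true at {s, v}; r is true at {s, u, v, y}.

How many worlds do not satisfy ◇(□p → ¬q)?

s: successors {u}; □p → ¬q there: u:T. ✓
u: no successors, so ◇(□p → ¬q) fails. ✗
v: successors {u, y}; □p → ¬q there: u:T, y:T. ✓
y: successors {y}; □p → ¬q there: y:T. ✓
z: successors {u, y}; □p → ¬q there: u:T, y:T. ✓
Satisfying worlds: {s, v, y, z}.
So ◇(□p → ¬q) fails at the other 1 world.

1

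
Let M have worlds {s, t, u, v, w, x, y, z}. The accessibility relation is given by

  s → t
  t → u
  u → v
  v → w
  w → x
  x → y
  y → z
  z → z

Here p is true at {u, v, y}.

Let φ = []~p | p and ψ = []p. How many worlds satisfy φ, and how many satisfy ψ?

For []~p | p:
s: []~p is T, p is F. ✓
t: []~p is F, p is F. ✗
u: []~p is F, p is T. ✓
v: []~p is T, p is T. ✓
w: []~p is T, p is F. ✓
x: []~p is F, p is F. ✗
y: []~p is T, p is T. ✓
z: []~p is T, p is F. ✓
— 6 worlds.
For []p:
s: successors {t}; p there: t:F. ✗
t: successors {u}; p there: u:T. ✓
u: successors {v}; p there: v:T. ✓
v: successors {w}; p there: w:F. ✗
w: successors {x}; p there: x:F. ✗
x: successors {y}; p there: y:T. ✓
y: successors {z}; p there: z:F. ✗
z: successors {z}; p there: z:F. ✗
— 3 worlds.

6 and 3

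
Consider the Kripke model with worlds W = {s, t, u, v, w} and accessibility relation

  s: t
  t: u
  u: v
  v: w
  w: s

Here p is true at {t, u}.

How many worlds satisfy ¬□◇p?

s: □◇p is T. ✗
t: □◇p is F. ✓
u: □◇p is F. ✓
v: □◇p is F. ✓
w: □◇p is T. ✗
Satisfying worlds: {t, u, v}.

3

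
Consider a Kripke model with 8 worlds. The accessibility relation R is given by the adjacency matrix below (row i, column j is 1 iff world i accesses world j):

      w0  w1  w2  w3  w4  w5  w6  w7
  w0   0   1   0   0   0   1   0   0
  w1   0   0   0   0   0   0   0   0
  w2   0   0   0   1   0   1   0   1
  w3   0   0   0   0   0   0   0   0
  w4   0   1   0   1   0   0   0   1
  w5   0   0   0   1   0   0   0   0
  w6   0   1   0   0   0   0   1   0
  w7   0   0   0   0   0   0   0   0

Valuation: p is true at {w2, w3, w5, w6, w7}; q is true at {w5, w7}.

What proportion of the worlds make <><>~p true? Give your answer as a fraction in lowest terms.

1/8

w0: successors {w1, w5}; <>~p there: w1:F, w5:F. ✗
w1: no successors, so <><>~p fails. ✗
w2: successors {w3, w5, w7}; <>~p there: w3:F, w5:F, w7:F. ✗
w3: no successors, so <><>~p fails. ✗
w4: successors {w1, w3, w7}; <>~p there: w1:F, w3:F, w7:F. ✗
w5: successors {w3}; <>~p there: w3:F. ✗
w6: successors {w1, w6}; <>~p there: w1:F, w6:T. ✓
w7: no successors, so <><>~p fails. ✗
That's 1 of 8 worlds, so 1/8.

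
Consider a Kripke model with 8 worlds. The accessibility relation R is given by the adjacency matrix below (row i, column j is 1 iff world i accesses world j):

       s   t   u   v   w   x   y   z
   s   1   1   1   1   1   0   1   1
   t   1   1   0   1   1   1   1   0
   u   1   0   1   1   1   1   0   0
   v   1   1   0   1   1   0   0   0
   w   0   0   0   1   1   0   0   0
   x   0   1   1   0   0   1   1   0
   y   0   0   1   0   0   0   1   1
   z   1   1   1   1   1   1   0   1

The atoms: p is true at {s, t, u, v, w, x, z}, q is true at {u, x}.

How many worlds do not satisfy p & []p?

4

s: p is T, []p is F. ✗
t: p is T, []p is F. ✗
u: p is T, []p is T. ✓
v: p is T, []p is T. ✓
w: p is T, []p is T. ✓
x: p is T, []p is F. ✗
y: p is F, []p is F. ✗
z: p is T, []p is T. ✓
Satisfying worlds: {u, v, w, z}.
So p & []p fails at the other 4 worlds.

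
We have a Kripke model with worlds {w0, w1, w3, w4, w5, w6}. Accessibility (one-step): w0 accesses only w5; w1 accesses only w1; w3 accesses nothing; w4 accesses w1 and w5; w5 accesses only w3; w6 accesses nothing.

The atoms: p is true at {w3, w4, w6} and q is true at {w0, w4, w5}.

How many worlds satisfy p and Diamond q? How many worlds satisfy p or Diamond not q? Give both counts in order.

For p and Diamond q:
w0: p is F, Diamond q is T. ✗
w1: p is F, Diamond q is F. ✗
w3: p is T, Diamond q is F. ✗
w4: p is T, Diamond q is T. ✓
w5: p is F, Diamond q is F. ✗
w6: p is T, Diamond q is F. ✗
— 1 world.
For p or Diamond not q:
w0: p is F, Diamond not q is F. ✗
w1: p is F, Diamond not q is T. ✓
w3: p is T, Diamond not q is F. ✓
w4: p is T, Diamond not q is T. ✓
w5: p is F, Diamond not q is T. ✓
w6: p is T, Diamond not q is F. ✓
— 5 worlds.

1 and 5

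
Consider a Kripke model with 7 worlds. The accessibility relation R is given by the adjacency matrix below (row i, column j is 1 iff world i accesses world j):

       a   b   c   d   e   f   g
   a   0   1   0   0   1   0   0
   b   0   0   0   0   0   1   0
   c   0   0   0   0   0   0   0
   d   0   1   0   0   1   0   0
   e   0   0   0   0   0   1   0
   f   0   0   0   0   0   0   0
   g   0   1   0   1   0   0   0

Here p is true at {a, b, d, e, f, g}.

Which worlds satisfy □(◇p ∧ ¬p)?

a: successors {b, e}; ◇p ∧ ¬p there: b:F, e:F. ✗
b: successors {f}; ◇p ∧ ¬p there: f:F. ✗
c: no successors, so □(◇p ∧ ¬p) holds vacuously. ✓
d: successors {b, e}; ◇p ∧ ¬p there: b:F, e:F. ✗
e: successors {f}; ◇p ∧ ¬p there: f:F. ✗
f: no successors, so □(◇p ∧ ¬p) holds vacuously. ✓
g: successors {b, d}; ◇p ∧ ¬p there: b:F, d:F. ✗

{c, f}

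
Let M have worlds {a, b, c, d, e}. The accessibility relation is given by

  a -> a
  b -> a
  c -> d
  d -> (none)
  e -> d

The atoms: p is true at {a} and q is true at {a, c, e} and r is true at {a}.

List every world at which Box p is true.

{a, b, d}

a: successors {a}; p there: a:T. ✓
b: successors {a}; p there: a:T. ✓
c: successors {d}; p there: d:F. ✗
d: no successors, so Box p holds vacuously. ✓
e: successors {d}; p there: d:F. ✗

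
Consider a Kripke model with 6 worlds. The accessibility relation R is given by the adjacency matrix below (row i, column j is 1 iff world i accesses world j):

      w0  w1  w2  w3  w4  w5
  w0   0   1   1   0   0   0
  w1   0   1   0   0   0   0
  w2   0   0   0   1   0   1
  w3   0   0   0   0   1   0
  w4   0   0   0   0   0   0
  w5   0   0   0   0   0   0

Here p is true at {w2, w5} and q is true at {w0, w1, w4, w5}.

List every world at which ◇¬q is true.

{w0, w2}

w0: successors {w1, w2}; ¬q there: w1:F, w2:T. ✓
w1: successors {w1}; ¬q there: w1:F. ✗
w2: successors {w3, w5}; ¬q there: w3:T, w5:F. ✓
w3: successors {w4}; ¬q there: w4:F. ✗
w4: no successors, so ◇¬q fails. ✗
w5: no successors, so ◇¬q fails. ✗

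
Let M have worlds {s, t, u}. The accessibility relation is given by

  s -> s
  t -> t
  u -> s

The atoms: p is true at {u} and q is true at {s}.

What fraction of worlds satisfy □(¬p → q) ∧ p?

s: □(¬p → q) is T, p is F. ✗
t: □(¬p → q) is F, p is F. ✗
u: □(¬p → q) is T, p is T. ✓
That's 1 of 3 worlds, so 1/3.

1/3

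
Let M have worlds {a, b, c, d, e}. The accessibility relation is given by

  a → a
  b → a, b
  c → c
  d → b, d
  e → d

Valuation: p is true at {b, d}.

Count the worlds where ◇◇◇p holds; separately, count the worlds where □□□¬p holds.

For ◇◇◇p:
a: successors {a}; ◇◇p there: a:F. ✗
b: successors {a, b}; ◇◇p there: a:F, b:T. ✓
c: successors {c}; ◇◇p there: c:F. ✗
d: successors {b, d}; ◇◇p there: b:T, d:T. ✓
e: successors {d}; ◇◇p there: d:T. ✓
— 3 worlds.
For □□□¬p:
a: successors {a}; □□¬p there: a:T. ✓
b: successors {a, b}; □□¬p there: a:T, b:F. ✗
c: successors {c}; □□¬p there: c:T. ✓
d: successors {b, d}; □□¬p there: b:F, d:F. ✗
e: successors {d}; □□¬p there: d:F. ✗
— 2 worlds.

3 and 2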